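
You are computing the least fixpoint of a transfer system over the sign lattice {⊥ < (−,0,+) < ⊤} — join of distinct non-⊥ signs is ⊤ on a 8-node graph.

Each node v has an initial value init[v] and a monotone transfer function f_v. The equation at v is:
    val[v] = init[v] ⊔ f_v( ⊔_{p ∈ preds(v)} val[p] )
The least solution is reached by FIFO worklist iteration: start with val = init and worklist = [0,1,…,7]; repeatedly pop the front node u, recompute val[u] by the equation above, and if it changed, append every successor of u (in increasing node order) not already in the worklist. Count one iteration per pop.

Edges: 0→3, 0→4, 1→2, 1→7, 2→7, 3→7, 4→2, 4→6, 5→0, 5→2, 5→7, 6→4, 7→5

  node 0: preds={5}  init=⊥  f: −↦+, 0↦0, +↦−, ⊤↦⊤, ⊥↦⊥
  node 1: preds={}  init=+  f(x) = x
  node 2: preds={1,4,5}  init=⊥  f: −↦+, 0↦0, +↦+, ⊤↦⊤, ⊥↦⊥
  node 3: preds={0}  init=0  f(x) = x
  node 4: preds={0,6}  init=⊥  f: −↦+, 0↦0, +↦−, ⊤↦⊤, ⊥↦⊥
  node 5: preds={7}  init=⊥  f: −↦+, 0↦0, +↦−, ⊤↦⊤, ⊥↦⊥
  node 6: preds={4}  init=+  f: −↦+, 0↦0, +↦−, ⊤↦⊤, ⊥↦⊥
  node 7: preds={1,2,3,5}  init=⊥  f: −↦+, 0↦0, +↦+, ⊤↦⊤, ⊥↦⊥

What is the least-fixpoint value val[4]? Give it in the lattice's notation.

Worklist (19 pops):
  #1 pop 0: in=⊥ → ⊥ (no change)
  #2 pop 1: in=⊥ → + (no change)
  #3 pop 2: in=+ → + (was ⊥); enqueue []
  #4 pop 3: in=⊥ → 0 (no change)
  #5 pop 4: in=+ → − (was ⊥); enqueue [2]
  #6 pop 5: in=⊥ → ⊥ (no change)
  #7 pop 6: in=− → + (no change)
  #8 pop 7: in=⊤ → ⊤ (was ⊥); enqueue [5]
  #9 pop 2: in=⊤ → ⊤ (was +); enqueue [7]
  #10 pop 5: in=⊤ → ⊤ (was ⊥); enqueue [0,2]
  #11 pop 7: in=⊤ → ⊤ (no change)
  #12 pop 0: in=⊤ → ⊤ (was ⊥); enqueue [3,4]
  #13 pop 2: in=⊤ → ⊤ (no change)
  #14 pop 3: in=⊤ → ⊤ (was 0); enqueue [7]
  #15 pop 4: in=⊤ → ⊤ (was −); enqueue [2,6]
  #16 pop 7: in=⊤ → ⊤ (no change)
  #17 pop 2: in=⊤ → ⊤ (no change)
  #18 pop 6: in=⊤ → ⊤ (was +); enqueue [4]
  #19 pop 4: in=⊤ → ⊤ (no change)

Fixpoint:
  val[0] = ⊤
  val[1] = +
  val[2] = ⊤
  val[3] = ⊤
  val[4] = ⊤
  val[5] = ⊤
  val[6] = ⊤
  val[7] = ⊤

⊤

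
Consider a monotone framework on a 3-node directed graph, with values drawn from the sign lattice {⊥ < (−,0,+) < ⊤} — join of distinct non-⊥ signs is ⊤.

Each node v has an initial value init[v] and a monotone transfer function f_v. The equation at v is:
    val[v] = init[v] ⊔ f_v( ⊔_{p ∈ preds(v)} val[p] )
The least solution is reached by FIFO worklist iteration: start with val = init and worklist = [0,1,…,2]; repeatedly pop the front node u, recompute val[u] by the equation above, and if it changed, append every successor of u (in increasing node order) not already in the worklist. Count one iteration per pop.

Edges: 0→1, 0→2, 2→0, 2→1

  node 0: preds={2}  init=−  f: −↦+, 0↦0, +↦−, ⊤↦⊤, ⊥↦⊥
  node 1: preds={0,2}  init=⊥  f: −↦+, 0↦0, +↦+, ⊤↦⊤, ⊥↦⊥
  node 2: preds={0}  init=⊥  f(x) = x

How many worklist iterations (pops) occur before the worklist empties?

Worklist (8 pops):
  #1 pop 0: in=⊥ → − (no change)
  #2 pop 1: in=− → + (was ⊥); enqueue []
  #3 pop 2: in=− → − (was ⊥); enqueue [0,1]
  #4 pop 0: in=− → ⊤ (was −); enqueue [2]
  #5 pop 1: in=⊤ → ⊤ (was +); enqueue []
  #6 pop 2: in=⊤ → ⊤ (was −); enqueue [0,1]
  #7 pop 0: in=⊤ → ⊤ (no change)
  #8 pop 1: in=⊤ → ⊤ (no change)

Fixpoint:
  val[0] = ⊤
  val[1] = ⊤
  val[2] = ⊤

8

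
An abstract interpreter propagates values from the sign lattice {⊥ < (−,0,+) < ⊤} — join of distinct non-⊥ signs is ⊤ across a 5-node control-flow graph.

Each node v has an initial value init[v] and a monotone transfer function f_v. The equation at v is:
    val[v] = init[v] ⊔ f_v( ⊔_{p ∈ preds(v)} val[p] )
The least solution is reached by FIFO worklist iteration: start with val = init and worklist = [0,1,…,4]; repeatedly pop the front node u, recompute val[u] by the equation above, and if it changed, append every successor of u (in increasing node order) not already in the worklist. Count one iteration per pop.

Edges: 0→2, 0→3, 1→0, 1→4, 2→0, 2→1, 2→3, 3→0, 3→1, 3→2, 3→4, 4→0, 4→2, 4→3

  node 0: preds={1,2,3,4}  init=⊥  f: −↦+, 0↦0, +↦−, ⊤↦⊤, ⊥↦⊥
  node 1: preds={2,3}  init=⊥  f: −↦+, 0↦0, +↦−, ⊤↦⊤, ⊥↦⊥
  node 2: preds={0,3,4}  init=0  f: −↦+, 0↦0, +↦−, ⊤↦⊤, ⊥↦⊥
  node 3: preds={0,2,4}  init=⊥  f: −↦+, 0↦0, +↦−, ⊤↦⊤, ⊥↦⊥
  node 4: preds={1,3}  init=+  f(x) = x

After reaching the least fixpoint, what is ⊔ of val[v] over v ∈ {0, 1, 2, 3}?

Trace (11 dequeues):
  [1] u=0 | in ⊤ | out ⊤ | prev ⊥ | push {}
  [2] u=1 | in 0 | out 0 | prev ⊥ | push {0}
  [3] u=2 | in ⊤ | out ⊤ | prev 0 | push {1}
  [4] u=3 | in ⊤ | out ⊤ | prev ⊥ | push {2}
  [5] u=4 | in ⊤ | out ⊤ | prev + | push {3}
  [6] u=0 | in ⊤ | out ⊤ | ==
  [7] u=1 | in ⊤ | out ⊤ | prev 0 | push {0,4}
  [8] u=2 | in ⊤ | out ⊤ | ==
  [9] u=3 | in ⊤ | out ⊤ | ==
  [10] u=0 | in ⊤ | out ⊤ | ==
  [11] u=4 | in ⊤ | out ⊤ | ==

Converged values:
  [0] ⊤
  [1] ⊤
  [2] ⊤
  [3] ⊤
  [4] ⊤

⊤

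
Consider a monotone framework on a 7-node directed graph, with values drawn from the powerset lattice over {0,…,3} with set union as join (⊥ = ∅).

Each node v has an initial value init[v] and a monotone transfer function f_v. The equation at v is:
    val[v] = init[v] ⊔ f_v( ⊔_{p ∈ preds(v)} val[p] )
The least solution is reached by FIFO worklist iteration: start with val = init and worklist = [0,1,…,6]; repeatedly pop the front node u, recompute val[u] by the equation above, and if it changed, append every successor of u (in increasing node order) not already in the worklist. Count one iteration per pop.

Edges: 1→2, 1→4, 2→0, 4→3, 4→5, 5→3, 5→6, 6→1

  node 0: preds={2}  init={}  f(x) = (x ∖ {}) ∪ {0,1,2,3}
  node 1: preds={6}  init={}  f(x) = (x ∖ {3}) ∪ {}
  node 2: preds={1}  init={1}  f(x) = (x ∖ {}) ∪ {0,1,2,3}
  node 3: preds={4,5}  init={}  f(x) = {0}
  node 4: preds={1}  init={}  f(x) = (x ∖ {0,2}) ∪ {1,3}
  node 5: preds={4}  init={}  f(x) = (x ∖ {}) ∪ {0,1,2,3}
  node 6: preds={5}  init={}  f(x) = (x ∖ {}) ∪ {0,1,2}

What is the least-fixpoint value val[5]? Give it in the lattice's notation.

Worklist (12 pops):
  #1 pop 0: in={1} → {0,1,2,3} (was {}); enqueue []
  #2 pop 1: in={} → {} (no change)
  #3 pop 2: in={} → {0,1,2,3} (was {1}); enqueue [0]
  #4 pop 3: in={} → {0} (was {}); enqueue []
  #5 pop 4: in={} → {1,3} (was {}); enqueue [3]
  #6 pop 5: in={1,3} → {0,1,2,3} (was {}); enqueue []
  #7 pop 6: in={0,1,2,3} → {0,1,2,3} (was {}); enqueue [1]
  #8 pop 0: in={0,1,2,3} → {0,1,2,3} (no change)
  #9 pop 3: in={0,1,2,3} → {0} (no change)
  #10 pop 1: in={0,1,2,3} → {0,1,2} (was {}); enqueue [2,4]
  #11 pop 2: in={0,1,2} → {0,1,2,3} (no change)
  #12 pop 4: in={0,1,2} → {1,3} (no change)

Fixpoint:
  val[0] = {0,1,2,3}
  val[1] = {0,1,2}
  val[2] = {0,1,2,3}
  val[3] = {0}
  val[4] = {1,3}
  val[5] = {0,1,2,3}
  val[6] = {0,1,2,3}

{0,1,2,3}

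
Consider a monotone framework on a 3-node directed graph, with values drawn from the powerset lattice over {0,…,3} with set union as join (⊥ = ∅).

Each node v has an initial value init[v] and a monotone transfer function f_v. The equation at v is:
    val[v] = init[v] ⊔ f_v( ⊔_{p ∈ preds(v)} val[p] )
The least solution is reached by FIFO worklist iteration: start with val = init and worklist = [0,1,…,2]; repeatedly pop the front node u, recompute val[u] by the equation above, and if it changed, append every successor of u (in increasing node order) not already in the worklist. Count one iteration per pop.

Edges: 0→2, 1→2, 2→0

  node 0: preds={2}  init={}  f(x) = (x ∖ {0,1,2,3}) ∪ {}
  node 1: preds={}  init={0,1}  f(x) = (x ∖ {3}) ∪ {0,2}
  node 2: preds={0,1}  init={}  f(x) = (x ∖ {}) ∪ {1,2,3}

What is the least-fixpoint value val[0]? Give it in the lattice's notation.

{}

Worklist (4 pops):
  #1 pop 0: in={} → {} (no change)
  #2 pop 1: in={} → {0,1,2} (was {0,1}); enqueue []
  #3 pop 2: in={0,1,2} → {0,1,2,3} (was {}); enqueue [0]
  #4 pop 0: in={0,1,2,3} → {} (no change)

Fixpoint:
  val[0] = {}
  val[1] = {0,1,2}
  val[2] = {0,1,2,3}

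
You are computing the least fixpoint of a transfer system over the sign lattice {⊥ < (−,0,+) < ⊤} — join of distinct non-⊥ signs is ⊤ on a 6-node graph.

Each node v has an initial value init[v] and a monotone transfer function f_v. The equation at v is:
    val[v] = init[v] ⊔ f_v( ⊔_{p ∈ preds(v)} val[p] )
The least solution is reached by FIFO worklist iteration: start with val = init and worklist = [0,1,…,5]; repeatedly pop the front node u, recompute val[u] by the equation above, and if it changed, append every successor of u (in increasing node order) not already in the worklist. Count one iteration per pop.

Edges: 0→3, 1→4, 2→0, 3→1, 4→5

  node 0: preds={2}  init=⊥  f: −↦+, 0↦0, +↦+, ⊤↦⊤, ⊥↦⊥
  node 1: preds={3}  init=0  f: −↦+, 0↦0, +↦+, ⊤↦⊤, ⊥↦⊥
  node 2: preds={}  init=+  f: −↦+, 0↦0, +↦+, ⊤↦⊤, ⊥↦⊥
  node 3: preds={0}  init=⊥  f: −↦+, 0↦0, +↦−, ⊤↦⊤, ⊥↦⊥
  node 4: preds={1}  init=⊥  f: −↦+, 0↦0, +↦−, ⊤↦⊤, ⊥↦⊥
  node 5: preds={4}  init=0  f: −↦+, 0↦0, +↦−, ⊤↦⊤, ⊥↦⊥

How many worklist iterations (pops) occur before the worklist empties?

Trace (9 dequeues):
  [1] u=0 | in + | out + | prev ⊥ | push {}
  [2] u=1 | in ⊥ | out 0 | ==
  [3] u=2 | in ⊥ | out + | ==
  [4] u=3 | in + | out − | prev ⊥ | push {1}
  [5] u=4 | in 0 | out 0 | prev ⊥ | push {}
  [6] u=5 | in 0 | out 0 | ==
  [7] u=1 | in − | out ⊤ | prev 0 | push {4}
  [8] u=4 | in ⊤ | out ⊤ | prev 0 | push {5}
  [9] u=5 | in ⊤ | out ⊤ | prev 0 | push {}

Converged values:
  [0] +
  [1] ⊤
  [2] +
  [3] −
  [4] ⊤
  [5] ⊤

9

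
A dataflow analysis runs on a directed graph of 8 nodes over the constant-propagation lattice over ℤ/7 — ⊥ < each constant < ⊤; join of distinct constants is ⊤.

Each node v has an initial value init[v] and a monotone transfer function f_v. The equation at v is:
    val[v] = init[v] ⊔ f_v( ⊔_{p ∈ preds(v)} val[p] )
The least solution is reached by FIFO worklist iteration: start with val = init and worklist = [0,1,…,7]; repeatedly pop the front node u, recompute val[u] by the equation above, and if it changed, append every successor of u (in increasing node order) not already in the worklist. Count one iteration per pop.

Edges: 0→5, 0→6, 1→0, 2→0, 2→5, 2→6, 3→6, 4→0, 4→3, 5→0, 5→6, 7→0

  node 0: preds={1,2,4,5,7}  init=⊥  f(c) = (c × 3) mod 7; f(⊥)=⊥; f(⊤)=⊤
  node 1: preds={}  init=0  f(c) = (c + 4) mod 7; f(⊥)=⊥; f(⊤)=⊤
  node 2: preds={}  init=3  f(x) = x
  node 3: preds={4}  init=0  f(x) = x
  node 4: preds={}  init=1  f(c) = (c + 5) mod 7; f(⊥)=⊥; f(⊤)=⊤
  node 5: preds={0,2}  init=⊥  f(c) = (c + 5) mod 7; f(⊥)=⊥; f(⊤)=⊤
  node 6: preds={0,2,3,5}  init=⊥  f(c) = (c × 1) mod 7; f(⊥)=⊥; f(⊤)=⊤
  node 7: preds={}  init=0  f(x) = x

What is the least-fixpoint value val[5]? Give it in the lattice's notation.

⊤

Worklist (9 pops):
  #1 pop 0: in=⊤ → ⊤ (was ⊥); enqueue []
  #2 pop 1: in=⊥ → 0 (no change)
  #3 pop 2: in=⊥ → 3 (no change)
  #4 pop 3: in=1 → ⊤ (was 0); enqueue []
  #5 pop 4: in=⊥ → 1 (no change)
  #6 pop 5: in=⊤ → ⊤ (was ⊥); enqueue [0]
  #7 pop 6: in=⊤ → ⊤ (was ⊥); enqueue []
  #8 pop 7: in=⊥ → 0 (no change)
  #9 pop 0: in=⊤ → ⊤ (no change)

Fixpoint:
  val[0] = ⊤
  val[1] = 0
  val[2] = 3
  val[3] = ⊤
  val[4] = 1
  val[5] = ⊤
  val[6] = ⊤
  val[7] = 0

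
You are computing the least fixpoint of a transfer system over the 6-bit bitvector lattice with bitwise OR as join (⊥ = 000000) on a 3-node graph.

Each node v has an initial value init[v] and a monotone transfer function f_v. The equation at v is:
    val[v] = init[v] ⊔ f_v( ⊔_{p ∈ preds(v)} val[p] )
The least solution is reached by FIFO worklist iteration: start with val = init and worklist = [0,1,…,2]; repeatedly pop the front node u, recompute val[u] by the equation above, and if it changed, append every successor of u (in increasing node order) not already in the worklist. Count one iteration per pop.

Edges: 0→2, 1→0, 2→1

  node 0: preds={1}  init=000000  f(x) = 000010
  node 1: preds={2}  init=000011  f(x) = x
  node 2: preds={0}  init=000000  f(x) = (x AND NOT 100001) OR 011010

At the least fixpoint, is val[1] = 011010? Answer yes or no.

Trace (5 dequeues):
  [1] u=0 | in 000011 | out 000010 | prev 000000 | push {}
  [2] u=1 | in 000000 | out 000011 | ==
  [3] u=2 | in 000010 | out 011010 | prev 000000 | push {1}
  [4] u=1 | in 011010 | out 011011 | prev 000011 | push {0}
  [5] u=0 | in 011011 | out 000010 | ==

Converged values:
  [0] 000010
  [1] 011011
  [2] 011010

no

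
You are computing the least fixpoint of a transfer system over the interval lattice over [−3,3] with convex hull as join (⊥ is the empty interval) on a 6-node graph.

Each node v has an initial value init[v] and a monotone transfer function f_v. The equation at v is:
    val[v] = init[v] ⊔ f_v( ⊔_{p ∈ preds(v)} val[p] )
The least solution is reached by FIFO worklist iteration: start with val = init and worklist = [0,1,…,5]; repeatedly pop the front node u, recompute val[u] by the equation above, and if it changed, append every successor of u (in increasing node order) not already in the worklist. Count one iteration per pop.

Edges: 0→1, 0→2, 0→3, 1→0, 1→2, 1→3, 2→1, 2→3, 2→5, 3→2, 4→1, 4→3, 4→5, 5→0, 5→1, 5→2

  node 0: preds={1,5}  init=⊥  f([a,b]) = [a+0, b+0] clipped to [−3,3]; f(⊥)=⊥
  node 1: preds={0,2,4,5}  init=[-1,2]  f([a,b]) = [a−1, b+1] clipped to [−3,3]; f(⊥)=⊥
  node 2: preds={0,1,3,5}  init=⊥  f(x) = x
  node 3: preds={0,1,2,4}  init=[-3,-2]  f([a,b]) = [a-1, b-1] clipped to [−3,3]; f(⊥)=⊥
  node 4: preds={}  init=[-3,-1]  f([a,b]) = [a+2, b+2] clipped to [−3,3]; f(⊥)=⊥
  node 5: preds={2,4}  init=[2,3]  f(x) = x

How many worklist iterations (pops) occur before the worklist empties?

10

Iteration log — 10 steps:
  step 1. node 0  ⊔preds=[-1,3]  new=[-1,3]  old=⊥  +wl: 
  step 2. node 1  ⊔preds=[-3,3]  new=[-3,3]  old=[-1,2]  +wl: 0
  step 3. node 2  ⊔preds=[-3,3]  new=[-3,3]  old=⊥  +wl: 1
  step 4. node 3  ⊔preds=[-3,3]  new=[-3,2]  old=[-3,-2]  +wl: 2
  step 5. node 4  ⊔preds=⊥  new=[-3,-1]  stable
  step 6. node 5  ⊔preds=[-3,3]  new=[-3,3]  old=[2,3]  +wl: 
  step 7. node 0  ⊔preds=[-3,3]  new=[-3,3]  old=[-1,3]  +wl: 3
  step 8. node 1  ⊔preds=[-3,3]  new=[-3,3]  stable
  step 9. node 2  ⊔preds=[-3,3]  new=[-3,3]  stable
  step 10. node 3  ⊔preds=[-3,3]  new=[-3,2]  stable

Least fixpoint reached:
  node 0: [-3,3]
  node 1: [-3,3]
  node 2: [-3,3]
  node 3: [-3,2]
  node 4: [-3,-1]
  node 5: [-3,3]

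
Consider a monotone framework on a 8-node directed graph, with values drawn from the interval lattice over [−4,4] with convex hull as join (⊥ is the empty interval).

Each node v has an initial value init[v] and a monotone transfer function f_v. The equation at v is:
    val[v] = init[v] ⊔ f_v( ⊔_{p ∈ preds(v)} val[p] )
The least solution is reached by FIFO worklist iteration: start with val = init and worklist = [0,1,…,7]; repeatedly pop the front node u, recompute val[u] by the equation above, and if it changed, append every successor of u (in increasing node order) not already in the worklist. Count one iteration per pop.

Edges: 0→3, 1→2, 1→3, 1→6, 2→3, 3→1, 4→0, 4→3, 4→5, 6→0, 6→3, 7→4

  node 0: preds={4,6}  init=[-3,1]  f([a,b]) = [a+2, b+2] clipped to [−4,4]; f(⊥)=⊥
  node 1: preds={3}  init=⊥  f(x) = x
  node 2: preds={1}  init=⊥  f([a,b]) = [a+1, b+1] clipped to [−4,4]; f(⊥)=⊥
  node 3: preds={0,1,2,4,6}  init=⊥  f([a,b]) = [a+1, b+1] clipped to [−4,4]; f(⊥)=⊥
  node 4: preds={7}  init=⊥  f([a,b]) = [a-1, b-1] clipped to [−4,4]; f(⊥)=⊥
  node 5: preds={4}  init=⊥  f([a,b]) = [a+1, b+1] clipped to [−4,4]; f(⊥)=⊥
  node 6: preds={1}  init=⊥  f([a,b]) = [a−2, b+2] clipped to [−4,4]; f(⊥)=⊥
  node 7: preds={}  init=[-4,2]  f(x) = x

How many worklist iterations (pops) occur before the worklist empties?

19

Iteration log — 19 steps:
  step 1. node 0  ⊔preds=⊥  new=[-3,1]  stable
  step 2. node 1  ⊔preds=⊥  new=⊥  stable
  step 3. node 2  ⊔preds=⊥  new=⊥  stable
  step 4. node 3  ⊔preds=[-3,1]  new=[-2,2]  old=⊥  +wl: 1
  step 5. node 4  ⊔preds=[-4,2]  new=[-4,1]  old=⊥  +wl: 0,3
  step 6. node 5  ⊔preds=[-4,1]  new=[-3,2]  old=⊥  +wl: 
  step 7. node 6  ⊔preds=⊥  new=⊥  stable
  step 8. node 7  ⊔preds=⊥  new=[-4,2]  stable
  step 9. node 1  ⊔preds=[-2,2]  new=[-2,2]  old=⊥  +wl: 2,6
  step 10. node 0  ⊔preds=[-4,1]  new=[-3,3]  old=[-3,1]  +wl: 
  step 11. node 3  ⊔preds=[-4,3]  new=[-3,4]  old=[-2,2]  +wl: 1
  step 12. node 2  ⊔preds=[-2,2]  new=[-1,3]  old=⊥  +wl: 3
  step 13. node 6  ⊔preds=[-2,2]  new=[-4,4]  old=⊥  +wl: 0
  step 14. node 1  ⊔preds=[-3,4]  new=[-3,4]  old=[-2,2]  +wl: 2,6
  step 15. node 3  ⊔preds=[-4,4]  new=[-3,4]  stable
  step 16. node 0  ⊔preds=[-4,4]  new=[-3,4]  old=[-3,3]  +wl: 3
  step 17. node 2  ⊔preds=[-3,4]  new=[-2,4]  old=[-1,3]  +wl: 
  step 18. node 6  ⊔preds=[-3,4]  new=[-4,4]  stable
  step 19. node 3  ⊔preds=[-4,4]  new=[-3,4]  stable

Least fixpoint reached:
  node 0: [-3,4]
  node 1: [-3,4]
  node 2: [-2,4]
  node 3: [-3,4]
  node 4: [-4,1]
  node 5: [-3,2]
  node 6: [-4,4]
  node 7: [-4,2]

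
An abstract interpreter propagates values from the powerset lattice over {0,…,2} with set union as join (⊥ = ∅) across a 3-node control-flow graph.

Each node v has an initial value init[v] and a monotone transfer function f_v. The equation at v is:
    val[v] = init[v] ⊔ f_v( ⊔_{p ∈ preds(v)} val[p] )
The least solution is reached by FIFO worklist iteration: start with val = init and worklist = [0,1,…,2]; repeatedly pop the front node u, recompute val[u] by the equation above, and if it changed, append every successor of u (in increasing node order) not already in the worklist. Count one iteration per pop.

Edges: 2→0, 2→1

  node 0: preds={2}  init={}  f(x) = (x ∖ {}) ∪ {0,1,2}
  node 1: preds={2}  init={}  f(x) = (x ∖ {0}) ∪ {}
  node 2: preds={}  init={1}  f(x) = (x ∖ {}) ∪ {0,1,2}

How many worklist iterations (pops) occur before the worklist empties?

5

Worklist (5 pops):
  #1 pop 0: in={1} → {0,1,2} (was {}); enqueue []
  #2 pop 1: in={1} → {1} (was {}); enqueue []
  #3 pop 2: in={} → {0,1,2} (was {1}); enqueue [0,1]
  #4 pop 0: in={0,1,2} → {0,1,2} (no change)
  #5 pop 1: in={0,1,2} → {1,2} (was {1}); enqueue []

Fixpoint:
  val[0] = {0,1,2}
  val[1] = {1,2}
  val[2] = {0,1,2}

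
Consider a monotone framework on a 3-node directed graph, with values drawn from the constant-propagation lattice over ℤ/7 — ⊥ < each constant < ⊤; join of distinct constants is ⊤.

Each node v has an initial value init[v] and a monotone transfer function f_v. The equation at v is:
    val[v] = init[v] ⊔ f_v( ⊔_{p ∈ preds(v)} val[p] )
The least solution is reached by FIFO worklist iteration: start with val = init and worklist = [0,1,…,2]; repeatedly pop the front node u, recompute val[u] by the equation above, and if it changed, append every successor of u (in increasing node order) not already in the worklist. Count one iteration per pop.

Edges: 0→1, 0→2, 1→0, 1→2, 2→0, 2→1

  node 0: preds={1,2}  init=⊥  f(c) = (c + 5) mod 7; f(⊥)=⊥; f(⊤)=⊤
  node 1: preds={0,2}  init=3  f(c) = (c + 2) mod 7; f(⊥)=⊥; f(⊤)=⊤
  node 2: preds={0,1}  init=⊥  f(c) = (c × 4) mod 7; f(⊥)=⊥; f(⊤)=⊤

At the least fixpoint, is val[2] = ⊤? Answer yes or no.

yes

Iteration log — 7 steps:
  step 1. node 0  ⊔preds=3  new=1  old=⊥  +wl: 
  step 2. node 1  ⊔preds=1  new=3  stable
  step 3. node 2  ⊔preds=⊤  new=⊤  old=⊥  +wl: 0,1
  step 4. node 0  ⊔preds=⊤  new=⊤  old=1  +wl: 2
  step 5. node 1  ⊔preds=⊤  new=⊤  old=3  +wl: 0
  step 6. node 2  ⊔preds=⊤  new=⊤  stable
  step 7. node 0  ⊔preds=⊤  new=⊤  stable

Least fixpoint reached:
  node 0: ⊤
  node 1: ⊤
  node 2: ⊤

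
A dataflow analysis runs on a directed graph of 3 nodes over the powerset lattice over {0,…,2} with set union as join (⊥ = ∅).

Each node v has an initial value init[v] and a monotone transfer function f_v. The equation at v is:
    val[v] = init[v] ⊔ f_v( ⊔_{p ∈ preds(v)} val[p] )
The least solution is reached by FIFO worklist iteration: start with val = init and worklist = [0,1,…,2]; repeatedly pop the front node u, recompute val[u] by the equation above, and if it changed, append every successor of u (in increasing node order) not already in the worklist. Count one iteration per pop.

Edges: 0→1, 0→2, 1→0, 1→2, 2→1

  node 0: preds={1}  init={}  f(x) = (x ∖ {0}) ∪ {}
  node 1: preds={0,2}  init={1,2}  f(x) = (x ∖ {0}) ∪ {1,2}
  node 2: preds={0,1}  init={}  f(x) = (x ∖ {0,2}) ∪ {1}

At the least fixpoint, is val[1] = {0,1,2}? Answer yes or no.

no

Trace (4 dequeues):
  [1] u=0 | in {1,2} | out {1,2} | prev {} | push {}
  [2] u=1 | in {1,2} | out {1,2} | ==
  [3] u=2 | in {1,2} | out {1} | prev {} | push {1}
  [4] u=1 | in {1,2} | out {1,2} | ==

Converged values:
  [0] {1,2}
  [1] {1,2}
  [2] {1}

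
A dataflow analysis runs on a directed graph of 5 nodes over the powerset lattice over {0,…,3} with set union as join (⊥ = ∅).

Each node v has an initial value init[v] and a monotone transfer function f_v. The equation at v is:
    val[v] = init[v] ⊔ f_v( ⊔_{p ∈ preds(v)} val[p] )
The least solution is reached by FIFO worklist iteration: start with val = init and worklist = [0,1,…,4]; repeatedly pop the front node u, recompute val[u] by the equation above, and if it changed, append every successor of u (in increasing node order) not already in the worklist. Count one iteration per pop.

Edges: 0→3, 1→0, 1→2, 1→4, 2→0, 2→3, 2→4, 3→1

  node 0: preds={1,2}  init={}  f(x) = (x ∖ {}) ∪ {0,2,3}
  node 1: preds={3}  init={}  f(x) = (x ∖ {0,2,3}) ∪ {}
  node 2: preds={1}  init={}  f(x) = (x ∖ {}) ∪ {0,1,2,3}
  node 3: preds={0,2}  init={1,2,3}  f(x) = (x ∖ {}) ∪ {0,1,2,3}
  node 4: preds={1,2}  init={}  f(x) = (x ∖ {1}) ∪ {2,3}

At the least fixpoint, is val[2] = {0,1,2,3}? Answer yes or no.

yes

Iteration log — 8 steps:
  step 1. node 0  ⊔preds={}  new={0,2,3}  old={}  +wl: 
  step 2. node 1  ⊔preds={1,2,3}  new={1}  old={}  +wl: 0
  step 3. node 2  ⊔preds={1}  new={0,1,2,3}  old={}  +wl: 
  step 4. node 3  ⊔preds={0,1,2,3}  new={0,1,2,3}  old={1,2,3}  +wl: 1
  step 5. node 4  ⊔preds={0,1,2,3}  new={0,2,3}  old={}  +wl: 
  step 6. node 0  ⊔preds={0,1,2,3}  new={0,1,2,3}  old={0,2,3}  +wl: 3
  step 7. node 1  ⊔preds={0,1,2,3}  new={1}  stable
  step 8. node 3  ⊔preds={0,1,2,3}  new={0,1,2,3}  stable

Least fixpoint reached:
  node 0: {0,1,2,3}
  node 1: {1}
  node 2: {0,1,2,3}
  node 3: {0,1,2,3}
  node 4: {0,2,3}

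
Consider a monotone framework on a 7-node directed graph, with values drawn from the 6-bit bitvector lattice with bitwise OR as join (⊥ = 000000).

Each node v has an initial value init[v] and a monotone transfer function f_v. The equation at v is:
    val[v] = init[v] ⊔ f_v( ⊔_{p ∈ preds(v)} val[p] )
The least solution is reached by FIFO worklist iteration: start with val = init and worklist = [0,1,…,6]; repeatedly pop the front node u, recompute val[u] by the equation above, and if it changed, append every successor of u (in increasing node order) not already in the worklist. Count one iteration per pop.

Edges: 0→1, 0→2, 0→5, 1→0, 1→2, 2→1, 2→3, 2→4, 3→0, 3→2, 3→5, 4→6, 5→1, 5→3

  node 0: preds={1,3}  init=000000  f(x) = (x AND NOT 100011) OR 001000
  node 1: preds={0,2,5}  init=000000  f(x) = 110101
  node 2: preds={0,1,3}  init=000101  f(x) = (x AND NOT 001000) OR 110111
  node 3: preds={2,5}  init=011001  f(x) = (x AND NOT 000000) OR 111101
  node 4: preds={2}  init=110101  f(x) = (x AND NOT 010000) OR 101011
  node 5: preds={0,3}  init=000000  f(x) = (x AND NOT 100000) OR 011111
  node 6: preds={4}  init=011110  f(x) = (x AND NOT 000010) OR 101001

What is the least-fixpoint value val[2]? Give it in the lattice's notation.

Worklist (12 pops):
  #1 pop 0: in=011001 → 011000 (was 000000); enqueue []
  #2 pop 1: in=011101 → 110101 (was 000000); enqueue [0]
  #3 pop 2: in=111101 → 110111 (was 000101); enqueue [1]
  #4 pop 3: in=110111 → 111111 (was 011001); enqueue [2]
  #5 pop 4: in=110111 → 111111 (was 110101); enqueue []
  #6 pop 5: in=111111 → 011111 (was 000000); enqueue [3]
  #7 pop 6: in=111111 → 111111 (was 011110); enqueue []
  #8 pop 0: in=111111 → 011100 (was 011000); enqueue [5]
  #9 pop 1: in=111111 → 110101 (no change)
  #10 pop 2: in=111111 → 110111 (no change)
  #11 pop 3: in=111111 → 111111 (no change)
  #12 pop 5: in=111111 → 011111 (no change)

Fixpoint:
  val[0] = 011100
  val[1] = 110101
  val[2] = 110111
  val[3] = 111111
  val[4] = 111111
  val[5] = 011111
  val[6] = 111111

110111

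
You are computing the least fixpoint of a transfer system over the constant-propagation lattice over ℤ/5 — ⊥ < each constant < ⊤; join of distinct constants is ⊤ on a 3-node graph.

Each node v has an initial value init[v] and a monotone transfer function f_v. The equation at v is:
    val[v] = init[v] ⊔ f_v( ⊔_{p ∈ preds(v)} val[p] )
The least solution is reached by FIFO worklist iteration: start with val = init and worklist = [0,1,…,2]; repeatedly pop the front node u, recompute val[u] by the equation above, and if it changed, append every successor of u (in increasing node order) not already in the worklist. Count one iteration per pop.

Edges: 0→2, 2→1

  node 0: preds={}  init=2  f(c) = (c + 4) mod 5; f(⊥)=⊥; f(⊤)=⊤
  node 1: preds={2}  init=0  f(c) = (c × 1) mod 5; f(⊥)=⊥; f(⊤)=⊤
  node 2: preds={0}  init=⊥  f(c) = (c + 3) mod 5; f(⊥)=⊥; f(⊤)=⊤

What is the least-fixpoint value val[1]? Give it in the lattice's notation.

0

Worklist (4 pops):
  #1 pop 0: in=⊥ → 2 (no change)
  #2 pop 1: in=⊥ → 0 (no change)
  #3 pop 2: in=2 → 0 (was ⊥); enqueue [1]
  #4 pop 1: in=0 → 0 (no change)

Fixpoint:
  val[0] = 2
  val[1] = 0
  val[2] = 0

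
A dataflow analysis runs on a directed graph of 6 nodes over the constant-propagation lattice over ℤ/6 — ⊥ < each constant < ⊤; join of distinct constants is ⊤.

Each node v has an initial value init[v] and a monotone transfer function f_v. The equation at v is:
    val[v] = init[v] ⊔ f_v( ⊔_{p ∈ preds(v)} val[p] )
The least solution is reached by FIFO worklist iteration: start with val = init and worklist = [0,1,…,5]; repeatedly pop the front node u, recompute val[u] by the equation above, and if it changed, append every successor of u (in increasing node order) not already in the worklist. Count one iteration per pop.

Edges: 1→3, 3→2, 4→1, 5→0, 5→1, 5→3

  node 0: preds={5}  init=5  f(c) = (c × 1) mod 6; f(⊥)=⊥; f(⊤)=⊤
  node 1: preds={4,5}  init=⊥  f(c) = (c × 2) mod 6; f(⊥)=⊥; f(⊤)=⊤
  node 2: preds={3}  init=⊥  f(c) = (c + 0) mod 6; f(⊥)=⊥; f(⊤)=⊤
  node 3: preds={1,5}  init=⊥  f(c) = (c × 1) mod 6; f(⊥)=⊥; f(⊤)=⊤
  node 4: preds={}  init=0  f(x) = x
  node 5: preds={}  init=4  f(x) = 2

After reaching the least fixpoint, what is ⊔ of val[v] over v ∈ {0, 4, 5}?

⊤

Trace (10 dequeues):
  [1] u=0 | in 4 | out ⊤ | prev 5 | push {}
  [2] u=1 | in ⊤ | out ⊤ | prev ⊥ | push {}
  [3] u=2 | in ⊥ | out ⊥ | ==
  [4] u=3 | in ⊤ | out ⊤ | prev ⊥ | push {2}
  [5] u=4 | in ⊥ | out 0 | ==
  [6] u=5 | in ⊥ | out ⊤ | prev 4 | push {0,1,3}
  [7] u=2 | in ⊤ | out ⊤ | prev ⊥ | push {}
  [8] u=0 | in ⊤ | out ⊤ | ==
  [9] u=1 | in ⊤ | out ⊤ | ==
  [10] u=3 | in ⊤ | out ⊤ | ==

Converged values:
  [0] ⊤
  [1] ⊤
  [2] ⊤
  [3] ⊤
  [4] 0
  [5] ⊤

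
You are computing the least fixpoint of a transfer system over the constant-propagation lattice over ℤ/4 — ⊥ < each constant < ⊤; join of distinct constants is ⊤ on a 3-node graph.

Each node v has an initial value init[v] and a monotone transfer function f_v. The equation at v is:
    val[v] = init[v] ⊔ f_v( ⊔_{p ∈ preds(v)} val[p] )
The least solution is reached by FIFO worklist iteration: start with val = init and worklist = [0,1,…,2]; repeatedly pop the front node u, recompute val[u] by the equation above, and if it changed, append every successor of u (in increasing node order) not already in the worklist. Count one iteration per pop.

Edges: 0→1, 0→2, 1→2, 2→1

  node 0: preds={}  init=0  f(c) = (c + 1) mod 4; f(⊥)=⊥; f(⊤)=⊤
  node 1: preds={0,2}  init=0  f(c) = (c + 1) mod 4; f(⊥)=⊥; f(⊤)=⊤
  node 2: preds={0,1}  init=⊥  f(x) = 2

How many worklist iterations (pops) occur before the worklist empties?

4

Iteration log — 4 steps:
  step 1. node 0  ⊔preds=⊥  new=0  stable
  step 2. node 1  ⊔preds=0  new=⊤  old=0  +wl: 
  step 3. node 2  ⊔preds=⊤  new=2  old=⊥  +wl: 1
  step 4. node 1  ⊔preds=⊤  new=⊤  stable

Least fixpoint reached:
  node 0: 0
  node 1: ⊤
  node 2: 2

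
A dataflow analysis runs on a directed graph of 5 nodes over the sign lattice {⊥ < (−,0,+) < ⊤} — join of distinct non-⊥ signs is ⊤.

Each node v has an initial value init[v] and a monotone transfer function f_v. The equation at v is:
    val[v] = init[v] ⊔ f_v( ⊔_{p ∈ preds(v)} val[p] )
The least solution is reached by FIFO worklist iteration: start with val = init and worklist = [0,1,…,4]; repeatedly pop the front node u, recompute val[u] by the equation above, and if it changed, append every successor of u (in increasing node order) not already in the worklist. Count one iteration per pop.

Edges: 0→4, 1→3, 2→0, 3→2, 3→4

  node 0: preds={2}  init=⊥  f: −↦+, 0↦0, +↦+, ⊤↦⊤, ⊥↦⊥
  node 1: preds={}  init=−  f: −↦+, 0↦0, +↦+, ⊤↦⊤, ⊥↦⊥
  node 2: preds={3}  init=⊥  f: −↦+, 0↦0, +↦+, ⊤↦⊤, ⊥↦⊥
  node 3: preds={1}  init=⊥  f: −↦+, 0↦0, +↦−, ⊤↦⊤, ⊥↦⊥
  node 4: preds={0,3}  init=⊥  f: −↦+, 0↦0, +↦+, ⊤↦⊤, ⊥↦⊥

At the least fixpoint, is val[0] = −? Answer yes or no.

Iteration log — 8 steps:
  step 1. node 0  ⊔preds=⊥  new=⊥  stable
  step 2. node 1  ⊔preds=⊥  new=−  stable
  step 3. node 2  ⊔preds=⊥  new=⊥  stable
  step 4. node 3  ⊔preds=−  new=+  old=⊥  +wl: 2
  step 5. node 4  ⊔preds=+  new=+  old=⊥  +wl: 
  step 6. node 2  ⊔preds=+  new=+  old=⊥  +wl: 0
  step 7. node 0  ⊔preds=+  new=+  old=⊥  +wl: 4
  step 8. node 4  ⊔preds=+  new=+  stable

Least fixpoint reached:
  node 0: +
  node 1: −
  node 2: +
  node 3: +
  node 4: +

no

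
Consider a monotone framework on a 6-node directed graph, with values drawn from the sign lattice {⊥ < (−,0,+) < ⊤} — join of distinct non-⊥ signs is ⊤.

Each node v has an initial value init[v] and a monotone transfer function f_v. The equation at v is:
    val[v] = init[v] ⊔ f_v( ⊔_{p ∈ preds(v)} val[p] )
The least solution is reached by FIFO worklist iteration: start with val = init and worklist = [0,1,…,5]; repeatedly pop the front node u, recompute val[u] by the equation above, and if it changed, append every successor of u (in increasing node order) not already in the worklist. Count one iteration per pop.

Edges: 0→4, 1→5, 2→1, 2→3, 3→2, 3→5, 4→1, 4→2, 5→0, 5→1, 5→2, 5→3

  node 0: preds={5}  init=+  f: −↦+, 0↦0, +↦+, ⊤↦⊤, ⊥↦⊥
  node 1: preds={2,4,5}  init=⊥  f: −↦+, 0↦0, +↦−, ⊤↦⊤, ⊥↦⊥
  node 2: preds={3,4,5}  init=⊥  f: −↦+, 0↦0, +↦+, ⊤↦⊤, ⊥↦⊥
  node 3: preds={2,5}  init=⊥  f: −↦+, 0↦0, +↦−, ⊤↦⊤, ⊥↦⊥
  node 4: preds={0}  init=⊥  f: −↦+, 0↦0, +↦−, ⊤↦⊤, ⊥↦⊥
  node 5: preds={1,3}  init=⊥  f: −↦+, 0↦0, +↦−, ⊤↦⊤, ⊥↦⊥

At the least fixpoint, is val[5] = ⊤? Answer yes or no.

yes

Iteration log — 21 steps:
  step 1. node 0  ⊔preds=⊥  new=+  stable
  step 2. node 1  ⊔preds=⊥  new=⊥  stable
  step 3. node 2  ⊔preds=⊥  new=⊥  stable
  step 4. node 3  ⊔preds=⊥  new=⊥  stable
  step 5. node 4  ⊔preds=+  new=−  old=⊥  +wl: 1,2
  step 6. node 5  ⊔preds=⊥  new=⊥  stable
  step 7. node 1  ⊔preds=−  new=+  old=⊥  +wl: 5
  step 8. node 2  ⊔preds=−  new=+  old=⊥  +wl: 1,3
  step 9. node 5  ⊔preds=+  new=−  old=⊥  +wl: 0,2
  step 10. node 1  ⊔preds=⊤  new=⊤  old=+  +wl: 5
  step 11. node 3  ⊔preds=⊤  new=⊤  old=⊥  +wl: 
  step 12. node 0  ⊔preds=−  new=+  stable
  step 13. node 2  ⊔preds=⊤  new=⊤  old=+  +wl: 1,3
  step 14. node 5  ⊔preds=⊤  new=⊤  old=−  +wl: 0,2
  step 15. node 1  ⊔preds=⊤  new=⊤  stable
  step 16. node 3  ⊔preds=⊤  new=⊤  stable
  step 17. node 0  ⊔preds=⊤  new=⊤  old=+  +wl: 4
  step 18. node 2  ⊔preds=⊤  new=⊤  stable
  step 19. node 4  ⊔preds=⊤  new=⊤  old=−  +wl: 1,2
  step 20. node 1  ⊔preds=⊤  new=⊤  stable
  step 21. node 2  ⊔preds=⊤  new=⊤  stable

Least fixpoint reached:
  node 0: ⊤
  node 1: ⊤
  node 2: ⊤
  node 3: ⊤
  node 4: ⊤
  node 5: ⊤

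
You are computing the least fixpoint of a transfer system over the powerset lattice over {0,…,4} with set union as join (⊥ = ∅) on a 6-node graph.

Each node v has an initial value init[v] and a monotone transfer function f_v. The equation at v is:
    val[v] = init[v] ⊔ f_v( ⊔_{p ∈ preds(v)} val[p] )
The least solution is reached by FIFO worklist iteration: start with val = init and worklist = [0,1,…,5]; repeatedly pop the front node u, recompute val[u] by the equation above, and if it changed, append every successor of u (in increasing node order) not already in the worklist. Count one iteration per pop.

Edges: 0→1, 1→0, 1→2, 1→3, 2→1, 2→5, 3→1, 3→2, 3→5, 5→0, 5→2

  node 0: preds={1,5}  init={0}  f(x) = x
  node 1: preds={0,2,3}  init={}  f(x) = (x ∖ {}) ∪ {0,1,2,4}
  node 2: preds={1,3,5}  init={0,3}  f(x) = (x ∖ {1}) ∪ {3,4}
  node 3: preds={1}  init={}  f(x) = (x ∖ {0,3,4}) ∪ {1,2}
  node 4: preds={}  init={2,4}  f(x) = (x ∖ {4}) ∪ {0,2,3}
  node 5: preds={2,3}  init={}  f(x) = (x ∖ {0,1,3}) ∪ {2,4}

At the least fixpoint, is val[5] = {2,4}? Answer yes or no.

Trace (9 dequeues):
  [1] u=0 | in {} | out {0} | ==
  [2] u=1 | in {0,3} | out {0,1,2,3,4} | prev {} | push {0}
  [3] u=2 | in {0,1,2,3,4} | out {0,2,3,4} | prev {0,3} | push {1}
  [4] u=3 | in {0,1,2,3,4} | out {1,2} | prev {} | push {2}
  [5] u=4 | in {} | out {0,2,3,4} | prev {2,4} | push {}
  [6] u=5 | in {0,1,2,3,4} | out {2,4} | prev {} | push {}
  [7] u=0 | in {0,1,2,3,4} | out {0,1,2,3,4} | prev {0} | push {}
  [8] u=1 | in {0,1,2,3,4} | out {0,1,2,3,4} | ==
  [9] u=2 | in {0,1,2,3,4} | out {0,2,3,4} | ==

Converged values:
  [0] {0,1,2,3,4}
  [1] {0,1,2,3,4}
  [2] {0,2,3,4}
  [3] {1,2}
  [4] {0,2,3,4}
  [5] {2,4}

yes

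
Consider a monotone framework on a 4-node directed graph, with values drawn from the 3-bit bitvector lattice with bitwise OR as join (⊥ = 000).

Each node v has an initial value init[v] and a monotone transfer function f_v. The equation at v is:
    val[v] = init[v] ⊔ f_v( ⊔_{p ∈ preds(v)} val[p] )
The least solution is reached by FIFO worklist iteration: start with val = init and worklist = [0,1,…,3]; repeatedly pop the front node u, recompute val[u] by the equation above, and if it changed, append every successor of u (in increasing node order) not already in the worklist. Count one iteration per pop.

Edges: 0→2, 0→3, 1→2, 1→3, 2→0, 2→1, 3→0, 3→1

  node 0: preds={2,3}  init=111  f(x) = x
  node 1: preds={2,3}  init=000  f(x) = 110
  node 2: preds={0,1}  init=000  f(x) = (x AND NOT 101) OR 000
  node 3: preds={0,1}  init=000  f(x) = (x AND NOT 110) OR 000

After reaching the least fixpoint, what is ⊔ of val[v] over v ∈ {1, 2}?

Iteration log — 6 steps:
  step 1. node 0  ⊔preds=000  new=111  stable
  step 2. node 1  ⊔preds=000  new=110  old=000  +wl: 
  step 3. node 2  ⊔preds=111  new=010  old=000  +wl: 0,1
  step 4. node 3  ⊔preds=111  new=001  old=000  +wl: 
  step 5. node 0  ⊔preds=011  new=111  stable
  step 6. node 1  ⊔preds=011  new=110  stable

Least fixpoint reached:
  node 0: 111
  node 1: 110
  node 2: 010
  node 3: 001

110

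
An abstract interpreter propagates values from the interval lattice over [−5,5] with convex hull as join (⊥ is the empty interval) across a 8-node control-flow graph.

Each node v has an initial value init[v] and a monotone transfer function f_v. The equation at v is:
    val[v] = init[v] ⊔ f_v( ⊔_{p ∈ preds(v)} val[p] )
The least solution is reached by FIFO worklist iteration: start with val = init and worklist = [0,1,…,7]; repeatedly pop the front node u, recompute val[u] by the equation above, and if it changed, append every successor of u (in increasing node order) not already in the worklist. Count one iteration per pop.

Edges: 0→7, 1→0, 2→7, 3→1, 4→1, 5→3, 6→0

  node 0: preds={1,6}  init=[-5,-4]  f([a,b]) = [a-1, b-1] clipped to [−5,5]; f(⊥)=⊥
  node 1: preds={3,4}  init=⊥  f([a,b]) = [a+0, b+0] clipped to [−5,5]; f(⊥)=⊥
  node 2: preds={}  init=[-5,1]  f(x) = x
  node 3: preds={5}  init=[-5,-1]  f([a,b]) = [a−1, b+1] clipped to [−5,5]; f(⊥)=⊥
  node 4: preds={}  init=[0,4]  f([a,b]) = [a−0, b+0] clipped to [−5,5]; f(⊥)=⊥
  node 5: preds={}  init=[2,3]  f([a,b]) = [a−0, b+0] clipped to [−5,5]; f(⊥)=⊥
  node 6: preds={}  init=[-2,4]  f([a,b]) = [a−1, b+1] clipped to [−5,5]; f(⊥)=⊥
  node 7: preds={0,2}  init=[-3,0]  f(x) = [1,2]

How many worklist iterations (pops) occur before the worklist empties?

Trace (10 dequeues):
  [1] u=0 | in [-2,4] | out [-5,3] | prev [-5,-4] | push {}
  [2] u=1 | in [-5,4] | out [-5,4] | prev ⊥ | push {0}
  [3] u=2 | in ⊥ | out [-5,1] | ==
  [4] u=3 | in [2,3] | out [-5,4] | prev [-5,-1] | push {1}
  [5] u=4 | in ⊥ | out [0,4] | ==
  [6] u=5 | in ⊥ | out [2,3] | ==
  [7] u=6 | in ⊥ | out [-2,4] | ==
  [8] u=7 | in [-5,3] | out [-3,2] | prev [-3,0] | push {}
  [9] u=0 | in [-5,4] | out [-5,3] | ==
  [10] u=1 | in [-5,4] | out [-5,4] | ==

Converged values:
  [0] [-5,3]
  [1] [-5,4]
  [2] [-5,1]
  [3] [-5,4]
  [4] [0,4]
  [5] [2,3]
  [6] [-2,4]
  [7] [-3,2]

10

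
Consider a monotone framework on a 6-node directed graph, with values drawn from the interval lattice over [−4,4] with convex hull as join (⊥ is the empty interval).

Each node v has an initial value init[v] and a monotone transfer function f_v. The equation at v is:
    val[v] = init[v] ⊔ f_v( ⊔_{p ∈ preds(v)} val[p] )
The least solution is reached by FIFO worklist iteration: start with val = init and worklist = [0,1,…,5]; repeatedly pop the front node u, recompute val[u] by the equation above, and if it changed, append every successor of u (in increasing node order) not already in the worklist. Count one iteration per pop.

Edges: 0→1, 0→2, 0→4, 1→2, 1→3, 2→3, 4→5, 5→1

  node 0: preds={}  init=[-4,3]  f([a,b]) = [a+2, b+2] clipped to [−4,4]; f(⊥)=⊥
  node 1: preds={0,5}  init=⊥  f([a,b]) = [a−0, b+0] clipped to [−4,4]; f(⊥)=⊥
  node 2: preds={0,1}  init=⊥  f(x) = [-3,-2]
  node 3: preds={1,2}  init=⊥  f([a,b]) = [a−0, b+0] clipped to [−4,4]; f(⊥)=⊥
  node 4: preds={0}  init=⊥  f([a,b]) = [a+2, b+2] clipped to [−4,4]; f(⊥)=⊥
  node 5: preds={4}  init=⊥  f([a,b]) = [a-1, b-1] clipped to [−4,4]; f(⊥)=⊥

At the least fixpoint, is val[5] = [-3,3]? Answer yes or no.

Iteration log — 7 steps:
  step 1. node 0  ⊔preds=⊥  new=[-4,3]  stable
  step 2. node 1  ⊔preds=[-4,3]  new=[-4,3]  old=⊥  +wl: 
  step 3. node 2  ⊔preds=[-4,3]  new=[-3,-2]  old=⊥  +wl: 
  step 4. node 3  ⊔preds=[-4,3]  new=[-4,3]  old=⊥  +wl: 
  step 5. node 4  ⊔preds=[-4,3]  new=[-2,4]  old=⊥  +wl: 
  step 6. node 5  ⊔preds=[-2,4]  new=[-3,3]  old=⊥  +wl: 1
  step 7. node 1  ⊔preds=[-4,3]  new=[-4,3]  stable

Least fixpoint reached:
  node 0: [-4,3]
  node 1: [-4,3]
  node 2: [-3,-2]
  node 3: [-4,3]
  node 4: [-2,4]
  node 5: [-3,3]

yes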